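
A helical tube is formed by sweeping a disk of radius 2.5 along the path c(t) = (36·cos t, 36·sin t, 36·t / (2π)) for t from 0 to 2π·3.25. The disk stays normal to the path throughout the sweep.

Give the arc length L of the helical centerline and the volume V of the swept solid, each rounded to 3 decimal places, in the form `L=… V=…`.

2πR = 2π·36 = 226.194671
per-turn = √(226.194671² + 36²) = √(51164.0292 + 1296) = √52460.0292 = 229.041545
L = 3.25 × 229.041545 = 744.385020
V = π·2.5² × L = 19.634954 × 744.385020 = 14615.965697

L=744.385 V=14615.966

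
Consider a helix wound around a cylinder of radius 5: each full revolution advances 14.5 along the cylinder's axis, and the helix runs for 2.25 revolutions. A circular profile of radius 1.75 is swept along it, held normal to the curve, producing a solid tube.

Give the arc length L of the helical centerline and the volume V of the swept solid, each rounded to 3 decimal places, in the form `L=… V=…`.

2πR = 2π·5 = 31.415927
per-turn = √(31.415927² + 14.5²) = √(986.9604 + 210.25) = √1197.2104 = 34.600729
L = 2.25 × 34.600729 = 77.851640
V = π·1.75² × L = 9.621128 × 77.851640 = 749.020555

L=77.852 V=749.021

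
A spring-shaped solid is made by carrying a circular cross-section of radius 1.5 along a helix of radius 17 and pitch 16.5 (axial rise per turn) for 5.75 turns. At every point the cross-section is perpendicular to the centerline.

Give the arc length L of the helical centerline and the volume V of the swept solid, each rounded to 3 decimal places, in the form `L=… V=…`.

2πR = 2π·17 = 106.814150
per-turn = √(106.814150² + 16.5²) = √(11409.2627 + 272.25) = √11681.5127 = 108.081047
L = 5.75 × 108.081047 = 621.466019
V = π·1.5² × L = 7.068583 × 621.466019 = 4392.884432

L=621.466 V=4392.884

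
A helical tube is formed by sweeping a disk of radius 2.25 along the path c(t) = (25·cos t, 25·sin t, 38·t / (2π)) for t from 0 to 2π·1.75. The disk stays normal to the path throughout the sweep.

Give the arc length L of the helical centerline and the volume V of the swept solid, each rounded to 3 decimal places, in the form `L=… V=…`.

L=282.819 V=4498.037

2πR = 2π·25 = 157.079633
per-turn = √(157.079633² + 38²) = √(24674.0110 + 1444) = √26118.0110 = 161.610677
L = 1.75 × 161.610677 = 282.818685
V = π·2.25² × L = 15.904313 × 282.818685 = 4498.036838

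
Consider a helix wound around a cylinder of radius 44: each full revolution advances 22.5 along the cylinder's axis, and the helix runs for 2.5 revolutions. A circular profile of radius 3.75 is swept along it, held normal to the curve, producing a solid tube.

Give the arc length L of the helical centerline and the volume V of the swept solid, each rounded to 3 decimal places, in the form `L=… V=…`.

2πR = 2π·44 = 276.460154
per-turn = √(276.460154² + 22.5²) = √(76430.2165 + 506.25) = √76936.4665 = 277.374235
L = 2.5 × 277.374235 = 693.435589
V = π·3.75² × L = 44.178647 × 693.435589 = 30635.045871

L=693.436 V=30635.046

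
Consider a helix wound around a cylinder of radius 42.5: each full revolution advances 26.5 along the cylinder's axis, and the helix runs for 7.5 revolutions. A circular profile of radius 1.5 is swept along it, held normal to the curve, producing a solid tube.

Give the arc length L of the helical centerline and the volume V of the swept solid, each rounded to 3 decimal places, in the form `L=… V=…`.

L=2012.603 V=14226.252

2πR = 2π·42.5 = 267.035376
per-turn = √(267.035376² + 26.5²) = √(71307.8918 + 702.25) = √72010.1418 = 268.347055
L = 7.5 × 268.347055 = 2012.602911
V = π·1.5² × L = 7.068583 × 2012.602911 = 14226.251667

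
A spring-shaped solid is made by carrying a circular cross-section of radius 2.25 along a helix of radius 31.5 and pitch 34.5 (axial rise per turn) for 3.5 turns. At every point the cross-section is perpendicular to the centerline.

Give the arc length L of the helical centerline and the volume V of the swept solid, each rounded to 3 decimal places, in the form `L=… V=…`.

L=703.167 V=11183.381

2πR = 2π·31.5 = 197.920337
per-turn = √(197.920337² + 34.5²) = √(39172.4599 + 1190.25) = √40362.7099 = 200.904728
L = 3.5 × 200.904728 = 703.166549
V = π·2.25² × L = 15.904313 × 703.166549 = 11183.380755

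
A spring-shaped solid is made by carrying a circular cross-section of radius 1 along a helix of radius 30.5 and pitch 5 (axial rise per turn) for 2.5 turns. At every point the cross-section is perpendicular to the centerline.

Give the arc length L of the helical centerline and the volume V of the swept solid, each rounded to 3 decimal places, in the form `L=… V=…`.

2πR = 2π·30.5 = 191.637152
per-turn = √(191.637152² + 5²) = √(36724.7980 + 25) = √36749.7980 = 191.702368
L = 2.5 × 191.702368 = 479.255921
V = π·1² × L = 3.141593 × 479.255921 = 1505.626879

L=479.256 V=1505.627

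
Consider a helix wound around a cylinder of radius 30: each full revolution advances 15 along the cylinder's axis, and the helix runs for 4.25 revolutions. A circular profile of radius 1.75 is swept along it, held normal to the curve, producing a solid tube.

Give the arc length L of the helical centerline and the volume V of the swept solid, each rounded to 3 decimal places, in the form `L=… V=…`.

L=803.639 V=7731.910

2πR = 2π·30 = 188.495559
per-turn = √(188.495559² + 15²) = √(35530.5758 + 225) = √35755.5758 = 189.091448
L = 4.25 × 189.091448 = 803.638656
V = π·1.75² × L = 9.621128 × 803.638656 = 7731.909970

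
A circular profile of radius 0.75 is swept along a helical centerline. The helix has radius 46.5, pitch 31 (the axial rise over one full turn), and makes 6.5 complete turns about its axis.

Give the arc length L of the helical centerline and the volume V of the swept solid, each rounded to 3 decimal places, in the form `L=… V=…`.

2πR = 2π·46.5 = 292.168117
per-turn = √(292.168117² + 31²) = √(85362.2085 + 961) = √86323.2085 = 293.808115
L = 6.5 × 293.808115 = 1909.752748
V = π·0.75² × L = 1.767146 × 1909.752748 = 3374.811676

L=1909.753 V=3374.812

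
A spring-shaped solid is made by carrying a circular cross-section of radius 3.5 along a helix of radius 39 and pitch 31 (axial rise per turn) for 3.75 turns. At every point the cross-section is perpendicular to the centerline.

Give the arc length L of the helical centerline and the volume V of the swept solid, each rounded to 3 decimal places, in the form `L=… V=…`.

2πR = 2π·39 = 245.044227
per-turn = √(245.044227² + 31²) = √(60046.6732 + 961) = √61007.6732 = 246.997314
L = 3.75 × 246.997314 = 926.239928
V = π·3.5² × L = 38.484510 × 926.239928 = 35645.889774

L=926.240 V=35645.890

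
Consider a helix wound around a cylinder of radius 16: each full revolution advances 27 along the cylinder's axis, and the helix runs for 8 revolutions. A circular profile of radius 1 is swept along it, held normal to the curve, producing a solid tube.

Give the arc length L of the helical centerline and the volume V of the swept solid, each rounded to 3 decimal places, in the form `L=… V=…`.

L=832.749 V=2616.157

2πR = 2π·16 = 100.530965
per-turn = √(100.530965² + 27²) = √(10106.4749 + 729) = √10835.4749 = 104.093587
L = 8 × 104.093587 = 832.748698
V = π·1² × L = 3.141593 × 832.748698 = 2616.157192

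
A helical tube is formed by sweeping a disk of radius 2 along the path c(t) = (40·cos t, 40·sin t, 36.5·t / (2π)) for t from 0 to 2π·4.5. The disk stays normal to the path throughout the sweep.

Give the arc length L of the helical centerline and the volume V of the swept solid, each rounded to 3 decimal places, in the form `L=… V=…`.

2πR = 2π·40 = 251.327412
per-turn = √(251.327412² + 36.5²) = √(63165.4682 + 1332.25) = √64497.7182 = 253.964010
L = 4.5 × 253.964010 = 1142.838043
V = π·2² × L = 12.566371 × 1142.838043 = 14361.326402

L=1142.838 V=14361.326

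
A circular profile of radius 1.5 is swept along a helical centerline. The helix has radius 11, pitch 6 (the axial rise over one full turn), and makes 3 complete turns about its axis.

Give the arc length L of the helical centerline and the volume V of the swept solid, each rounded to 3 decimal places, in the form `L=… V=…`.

L=208.125 V=1471.149

2πR = 2π·11 = 69.115038
per-turn = √(69.115038² + 6²) = √(4776.8885 + 36) = √4812.8885 = 69.374985
L = 3 × 69.374985 = 208.124955
V = π·1.5² × L = 7.068583 × 208.124955 = 1471.148615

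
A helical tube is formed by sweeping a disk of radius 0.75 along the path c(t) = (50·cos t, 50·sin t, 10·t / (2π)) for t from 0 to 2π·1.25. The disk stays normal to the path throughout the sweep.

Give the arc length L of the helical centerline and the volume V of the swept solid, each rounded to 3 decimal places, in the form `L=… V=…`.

2πR = 2π·50 = 314.159265
per-turn = √(314.159265² + 10²) = √(98696.0440 + 100) = √98796.0440 = 314.318380
L = 1.25 × 314.318380 = 392.897975
V = π·0.75² × L = 1.767146 × 392.897975 = 694.308033

L=392.898 V=694.308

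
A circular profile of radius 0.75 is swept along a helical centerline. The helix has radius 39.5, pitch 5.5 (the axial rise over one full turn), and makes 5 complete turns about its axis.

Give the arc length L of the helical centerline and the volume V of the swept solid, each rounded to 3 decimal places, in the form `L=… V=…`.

2πR = 2π·39.5 = 248.185820
per-turn = √(248.185820² + 5.5²) = √(61596.2011 + 30.25) = √61626.4511 = 248.246754
L = 5 × 248.246754 = 1241.233772
V = π·0.75² × L = 1.767146 × 1241.233772 = 2193.441131

L=1241.234 V=2193.441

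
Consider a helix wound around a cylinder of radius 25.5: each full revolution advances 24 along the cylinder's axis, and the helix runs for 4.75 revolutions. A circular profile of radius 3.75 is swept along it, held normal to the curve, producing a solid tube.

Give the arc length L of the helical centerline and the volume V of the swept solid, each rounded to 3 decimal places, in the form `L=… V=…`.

2πR = 2π·25.5 = 160.221225
per-turn = √(160.221225² + 24²) = √(25670.8410 + 576) = √26246.8410 = 162.008768
L = 4.75 × 162.008768 = 769.541650
V = π·3.75² × L = 44.178647 × 769.541650 = 33997.308671

L=769.542 V=33997.309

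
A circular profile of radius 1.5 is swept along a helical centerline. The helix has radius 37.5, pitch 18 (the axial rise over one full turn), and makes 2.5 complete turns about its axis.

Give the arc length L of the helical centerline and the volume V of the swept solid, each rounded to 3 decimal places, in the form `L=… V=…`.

L=590.765 V=4175.872

2πR = 2π·37.5 = 235.619449
per-turn = √(235.619449² + 18²) = √(55516.5248 + 324) = √55840.5248 = 236.305998
L = 2.5 × 236.305998 = 590.764995
V = π·1.5² × L = 7.068583 × 590.764995 = 4175.871681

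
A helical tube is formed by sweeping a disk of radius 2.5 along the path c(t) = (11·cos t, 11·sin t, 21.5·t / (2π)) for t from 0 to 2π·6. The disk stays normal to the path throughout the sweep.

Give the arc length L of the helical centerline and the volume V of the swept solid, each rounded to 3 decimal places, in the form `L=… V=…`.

2πR = 2π·11 = 69.115038
per-turn = √(69.115038² + 21.5²) = √(4776.8885 + 462.25) = √5239.1385 = 72.381894
L = 6 × 72.381894 = 434.291362
V = π·2.5² × L = 19.634954 × 434.291362 = 8527.290952

L=434.291 V=8527.291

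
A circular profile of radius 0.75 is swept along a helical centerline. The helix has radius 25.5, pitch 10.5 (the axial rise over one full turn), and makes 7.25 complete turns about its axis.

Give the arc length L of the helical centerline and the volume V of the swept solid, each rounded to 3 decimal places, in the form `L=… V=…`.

2πR = 2π·25.5 = 160.221225
per-turn = √(160.221225² + 10.5²) = √(25670.8410 + 110.25) = √25781.0910 = 160.564912
L = 7.25 × 160.564912 = 1164.095614
V = π·0.75² × L = 1.767146 × 1164.095614 = 2057.126754

L=1164.096 V=2057.127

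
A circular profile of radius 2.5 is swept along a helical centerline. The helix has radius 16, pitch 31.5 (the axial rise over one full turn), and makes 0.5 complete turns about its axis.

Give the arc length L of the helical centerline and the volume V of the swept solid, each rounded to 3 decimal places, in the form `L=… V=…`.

2πR = 2π·16 = 100.530965
per-turn = √(100.530965² + 31.5²) = √(10106.4749 + 992.25) = √11098.7249 = 105.350486
L = 0.5 × 105.350486 = 52.675243
V = π·2.5² × L = 19.634954 × 52.675243 = 1034.275978

L=52.675 V=1034.276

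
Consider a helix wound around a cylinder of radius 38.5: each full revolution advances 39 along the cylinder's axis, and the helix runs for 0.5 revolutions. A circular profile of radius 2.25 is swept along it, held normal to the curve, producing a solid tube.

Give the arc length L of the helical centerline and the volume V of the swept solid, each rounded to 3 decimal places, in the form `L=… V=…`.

2πR = 2π·38.5 = 241.902634
per-turn = √(241.902634² + 39²) = √(58516.8845 + 1521) = √60037.8845 = 245.026293
L = 0.5 × 245.026293 = 122.513147
V = π·2.25² × L = 15.904313 × 122.513147 = 1948.487409

L=122.513 V=1948.487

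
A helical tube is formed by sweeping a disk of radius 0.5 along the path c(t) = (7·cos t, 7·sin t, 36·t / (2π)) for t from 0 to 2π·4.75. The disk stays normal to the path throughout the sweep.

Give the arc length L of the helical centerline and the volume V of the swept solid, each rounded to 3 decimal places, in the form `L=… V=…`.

2πR = 2π·7 = 43.982297
per-turn = √(43.982297² + 36²) = √(1934.4425 + 1296) = √3230.4425 = 56.836981
L = 4.75 × 56.836981 = 269.975662
V = π·0.5² × L = 0.785398 × 269.975662 = 212.038389

L=269.976 V=212.038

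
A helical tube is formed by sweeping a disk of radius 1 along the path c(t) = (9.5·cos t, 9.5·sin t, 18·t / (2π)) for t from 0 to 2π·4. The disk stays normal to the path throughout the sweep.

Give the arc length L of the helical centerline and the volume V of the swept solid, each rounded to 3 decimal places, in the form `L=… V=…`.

2πR = 2π·9.5 = 59.690260
per-turn = √(59.690260² + 18²) = √(3562.9272 + 324) = √3886.9272 = 62.345226
L = 4 × 62.345226 = 249.380903
V = π·1² × L = 3.141593 × 249.380903 = 783.453214

L=249.381 V=783.453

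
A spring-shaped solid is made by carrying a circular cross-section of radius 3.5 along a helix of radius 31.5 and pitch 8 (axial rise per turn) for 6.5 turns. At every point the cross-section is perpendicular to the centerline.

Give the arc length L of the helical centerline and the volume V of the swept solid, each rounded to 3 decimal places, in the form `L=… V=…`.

2πR = 2π·31.5 = 197.920337
per-turn = √(197.920337² + 8²) = √(39172.4599 + 64) = √39236.4599 = 198.081952
L = 6.5 × 198.081952 = 1287.532691
V = π·3.5² × L = 38.484510 × 1287.532691 = 49550.064716

L=1287.533 V=49550.065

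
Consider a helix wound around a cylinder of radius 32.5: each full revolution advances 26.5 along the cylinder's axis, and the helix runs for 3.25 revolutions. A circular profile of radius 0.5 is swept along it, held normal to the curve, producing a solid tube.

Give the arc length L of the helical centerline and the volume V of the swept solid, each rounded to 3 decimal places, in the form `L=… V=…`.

L=669.226 V=525.609

2πR = 2π·32.5 = 204.203522
per-turn = √(204.203522² + 26.5²) = √(41699.0786 + 702.25) = √42401.3286 = 205.915829
L = 3.25 × 205.915829 = 669.226444
V = π·0.5² × L = 0.785398 × 669.226444 = 525.609220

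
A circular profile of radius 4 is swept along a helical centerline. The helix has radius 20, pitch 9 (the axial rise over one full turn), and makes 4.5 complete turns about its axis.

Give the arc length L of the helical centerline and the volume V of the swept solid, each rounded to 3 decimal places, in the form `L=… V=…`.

2πR = 2π·20 = 125.663706
per-turn = √(125.663706² + 9²) = √(15791.3670 + 81) = √15872.3670 = 125.985583
L = 4.5 × 125.985583 = 566.935122
V = π·4² × L = 50.265482 × 566.935122 = 28497.267431

L=566.935 V=28497.267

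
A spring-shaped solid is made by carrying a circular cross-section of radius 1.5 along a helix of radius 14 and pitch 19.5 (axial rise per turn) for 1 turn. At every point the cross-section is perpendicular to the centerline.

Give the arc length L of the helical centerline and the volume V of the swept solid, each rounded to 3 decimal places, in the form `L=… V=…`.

2πR = 2π·14 = 87.964594
per-turn = √(87.964594² + 19.5²) = √(7737.7699 + 380.25) = √8118.0199 = 90.100055
L = 1 × 90.100055 = 90.100055
V = π·1.5² × L = 7.068583 × 90.100055 = 636.879757

L=90.100 V=636.880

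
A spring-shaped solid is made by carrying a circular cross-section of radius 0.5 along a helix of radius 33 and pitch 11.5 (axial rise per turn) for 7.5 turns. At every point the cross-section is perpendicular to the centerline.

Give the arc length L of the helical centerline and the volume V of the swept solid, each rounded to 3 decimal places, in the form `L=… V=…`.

L=1557.478 V=1223.241

2πR = 2π·33 = 207.345115
per-turn = √(207.345115² + 11.5²) = √(42991.9968 + 132.25) = √43124.2468 = 207.663783
L = 7.5 × 207.663783 = 1557.478373
V = π·0.5² × L = 0.785398 × 1557.478373 = 1223.240653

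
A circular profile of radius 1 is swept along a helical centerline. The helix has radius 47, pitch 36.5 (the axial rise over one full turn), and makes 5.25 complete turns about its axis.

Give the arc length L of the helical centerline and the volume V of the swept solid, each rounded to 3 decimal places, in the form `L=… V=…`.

L=1562.173 V=4907.713

2πR = 2π·47 = 295.309709
per-turn = √(295.309709² + 36.5²) = √(87207.8245 + 1332.25) = √88540.0745 = 297.556842
L = 5.25 × 297.556842 = 1562.173423
V = π·1² × L = 3.141593 × 1562.173423 = 4907.712549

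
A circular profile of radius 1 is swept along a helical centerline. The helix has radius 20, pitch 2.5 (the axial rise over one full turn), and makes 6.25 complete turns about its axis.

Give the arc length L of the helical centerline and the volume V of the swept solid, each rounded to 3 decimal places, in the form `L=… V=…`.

2πR = 2π·20 = 125.663706
per-turn = √(125.663706² + 2.5²) = √(15791.3670 + 6.25) = √15797.6170 = 125.688572
L = 6.25 × 125.688572 = 785.553573
V = π·1² × L = 3.141593 × 785.553573 = 2467.889333

L=785.554 V=2467.889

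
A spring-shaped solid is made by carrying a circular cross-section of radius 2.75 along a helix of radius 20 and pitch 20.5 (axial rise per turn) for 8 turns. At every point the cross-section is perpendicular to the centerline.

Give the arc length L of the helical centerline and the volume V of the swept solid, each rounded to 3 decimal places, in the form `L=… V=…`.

L=1018.599 V=24200.170

2πR = 2π·20 = 125.663706
per-turn = √(125.663706² + 20.5²) = √(15791.3670 + 420.25) = √16211.6170 = 127.324848
L = 8 × 127.324848 = 1018.598788
V = π·2.75² × L = 23.758294 × 1018.598788 = 24200.169922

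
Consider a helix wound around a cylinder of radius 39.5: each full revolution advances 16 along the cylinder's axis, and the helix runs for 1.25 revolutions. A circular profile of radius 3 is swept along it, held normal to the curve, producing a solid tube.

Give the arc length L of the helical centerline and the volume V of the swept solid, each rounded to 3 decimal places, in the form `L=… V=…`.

L=310.876 V=8789.820

2πR = 2π·39.5 = 248.185820
per-turn = √(248.185820² + 16²) = √(61596.2011 + 256) = √61852.2011 = 248.701027
L = 1.25 × 248.701027 = 310.876284
V = π·3² × L = 28.274334 × 310.876284 = 8789.819860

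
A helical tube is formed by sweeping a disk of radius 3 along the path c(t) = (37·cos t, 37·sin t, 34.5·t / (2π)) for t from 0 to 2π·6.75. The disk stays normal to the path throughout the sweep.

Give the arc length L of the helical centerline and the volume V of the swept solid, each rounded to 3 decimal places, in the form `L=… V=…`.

L=1586.411 V=44854.711

2πR = 2π·37 = 232.477856
per-turn = √(232.477856² + 34.5²) = √(54045.9537 + 1190.25) = √55236.2037 = 235.023836
L = 6.75 × 235.023836 = 1586.410896
V = π·3² × L = 28.274334 × 1586.410896 = 44854.711349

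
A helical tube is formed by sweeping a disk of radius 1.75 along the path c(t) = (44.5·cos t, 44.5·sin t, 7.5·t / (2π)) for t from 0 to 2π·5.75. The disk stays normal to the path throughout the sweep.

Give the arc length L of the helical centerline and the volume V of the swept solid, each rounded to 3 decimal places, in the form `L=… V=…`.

2πR = 2π·44.5 = 279.601746
per-turn = √(279.601746² + 7.5²) = √(78177.1365 + 56.25) = √78233.3865 = 279.702318
L = 5.75 × 279.702318 = 1608.288326
V = π·1.75² × L = 9.621128 × 1608.288326 = 15473.547045

L=1608.288 V=15473.547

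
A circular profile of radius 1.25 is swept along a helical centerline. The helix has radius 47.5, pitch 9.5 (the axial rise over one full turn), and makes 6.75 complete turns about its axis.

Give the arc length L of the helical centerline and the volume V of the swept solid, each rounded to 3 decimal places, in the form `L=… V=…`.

2πR = 2π·47.5 = 298.451302
per-turn = √(298.451302² + 9.5²) = √(89073.1797 + 90.25) = √89163.4297 = 298.602461
L = 6.75 × 298.602461 = 2015.566612
V = π·1.25² × L = 4.908739 × 2015.566612 = 9893.889469

L=2015.567 V=9893.889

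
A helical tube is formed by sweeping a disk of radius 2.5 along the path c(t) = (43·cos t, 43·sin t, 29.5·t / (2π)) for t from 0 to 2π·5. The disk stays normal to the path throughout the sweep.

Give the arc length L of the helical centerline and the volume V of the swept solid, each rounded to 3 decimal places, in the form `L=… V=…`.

2πR = 2π·43 = 270.176968
per-turn = √(270.176968² + 29.5²) = √(72995.5942 + 870.25) = √73865.8442 = 271.782715
L = 5 × 271.782715 = 1358.913575
V = π·2.5² × L = 19.634954 × 1358.913575 = 26682.205646

L=1358.914 V=26682.206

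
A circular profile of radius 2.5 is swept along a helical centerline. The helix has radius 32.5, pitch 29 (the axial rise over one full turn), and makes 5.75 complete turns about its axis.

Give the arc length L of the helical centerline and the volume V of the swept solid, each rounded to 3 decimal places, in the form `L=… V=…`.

2πR = 2π·32.5 = 204.203522
per-turn = √(204.203522² + 29²) = √(41699.0786 + 841) = √42540.0786 = 206.252463
L = 5.75 × 206.252463 = 1185.951664
V = π·2.5² × L = 19.634954 × 1185.951664 = 23286.106463

L=1185.952 V=23286.106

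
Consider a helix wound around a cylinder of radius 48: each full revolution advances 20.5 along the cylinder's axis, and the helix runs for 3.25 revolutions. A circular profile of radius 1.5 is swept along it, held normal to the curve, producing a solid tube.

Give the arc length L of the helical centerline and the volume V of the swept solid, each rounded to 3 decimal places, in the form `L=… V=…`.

2πR = 2π·48 = 301.592895
per-turn = √(301.592895² + 20.5²) = √(90958.2742 + 420.25) = √91378.5242 = 302.288809
L = 3.25 × 302.288809 = 982.438630
V = π·1.5² × L = 7.068583 × 982.438630 = 6944.449460

L=982.439 V=6944.449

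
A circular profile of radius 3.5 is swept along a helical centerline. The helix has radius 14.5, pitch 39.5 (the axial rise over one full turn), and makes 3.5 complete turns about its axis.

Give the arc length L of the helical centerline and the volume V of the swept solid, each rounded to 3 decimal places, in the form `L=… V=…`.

L=347.552 V=13375.357

2πR = 2π·14.5 = 91.106187
per-turn = √(91.106187² + 39.5²) = √(8300.3373 + 1560.25) = √9860.5873 = 99.300490
L = 3.5 × 99.300490 = 347.551715
V = π·3.5² × L = 38.484510 × 347.551715 = 13375.357445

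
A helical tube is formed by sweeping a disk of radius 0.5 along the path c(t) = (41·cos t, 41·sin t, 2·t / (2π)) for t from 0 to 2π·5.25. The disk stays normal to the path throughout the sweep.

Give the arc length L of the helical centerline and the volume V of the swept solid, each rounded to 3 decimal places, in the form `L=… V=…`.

L=1352.496 V=1062.248

2πR = 2π·41 = 257.610598
per-turn = √(257.610598² + 2²) = √(66363.2200 + 4) = √66367.2200 = 257.618361
L = 5.25 × 257.618361 = 1352.496396
V = π·0.5² × L = 0.785398 × 1352.496396 = 1062.248185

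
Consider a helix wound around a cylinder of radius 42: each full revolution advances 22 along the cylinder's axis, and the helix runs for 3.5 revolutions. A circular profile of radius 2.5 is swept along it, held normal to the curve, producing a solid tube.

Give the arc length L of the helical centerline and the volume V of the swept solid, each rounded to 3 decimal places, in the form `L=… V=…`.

L=926.832 V=18198.310

2πR = 2π·42 = 263.893783
per-turn = √(263.893783² + 22²) = √(69639.9287 + 484) = √70123.9287 = 264.809231
L = 3.5 × 264.809231 = 926.832307
V = π·2.5² × L = 19.634954 × 926.832307 = 18198.309800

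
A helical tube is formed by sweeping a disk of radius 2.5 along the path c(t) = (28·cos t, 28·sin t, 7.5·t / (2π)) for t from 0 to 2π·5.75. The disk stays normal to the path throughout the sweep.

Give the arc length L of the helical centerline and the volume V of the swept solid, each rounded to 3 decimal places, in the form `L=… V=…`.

L=1012.512 V=19880.620

2πR = 2π·28 = 175.929189
per-turn = √(175.929189² + 7.5²) = √(30951.0794 + 56.25) = √31007.3294 = 176.088981
L = 5.75 × 176.088981 = 1012.511644
V = π·2.5² × L = 19.634954 × 1012.511644 = 19880.619632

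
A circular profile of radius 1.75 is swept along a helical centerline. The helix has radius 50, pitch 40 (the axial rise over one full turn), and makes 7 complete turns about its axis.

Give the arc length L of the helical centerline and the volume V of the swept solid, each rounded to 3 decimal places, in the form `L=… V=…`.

L=2216.869 V=21328.775

2πR = 2π·50 = 314.159265
per-turn = √(314.159265² + 40²) = √(98696.0440 + 1600) = √100296.0440 = 316.695507
L = 7 × 316.695507 = 2216.868547
V = π·1.75² × L = 9.621128 × 2216.868547 = 21328.774949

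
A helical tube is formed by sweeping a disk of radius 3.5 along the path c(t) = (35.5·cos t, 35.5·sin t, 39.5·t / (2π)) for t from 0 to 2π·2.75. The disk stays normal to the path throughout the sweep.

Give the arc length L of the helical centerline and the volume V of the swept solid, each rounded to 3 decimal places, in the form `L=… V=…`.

L=622.940 V=23973.533

2πR = 2π·35.5 = 223.053078
per-turn = √(223.053078² + 39.5²) = √(49752.6758 + 1560.25) = √51312.9258 = 226.523566
L = 2.75 × 226.523566 = 622.939805
V = π·3.5² × L = 38.484510 × 622.939805 = 23973.533178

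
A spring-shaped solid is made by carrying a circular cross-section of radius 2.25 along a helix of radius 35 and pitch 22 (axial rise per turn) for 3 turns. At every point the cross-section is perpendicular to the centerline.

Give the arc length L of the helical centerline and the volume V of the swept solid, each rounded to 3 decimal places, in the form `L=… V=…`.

2πR = 2π·35 = 219.911486
per-turn = √(219.911486² + 22²) = √(48361.0616 + 484) = √48845.0616 = 221.009189
L = 3 × 221.009189 = 663.027567
V = π·2.25² × L = 15.904313 × 663.027567 = 10544.997820

L=663.028 V=10544.998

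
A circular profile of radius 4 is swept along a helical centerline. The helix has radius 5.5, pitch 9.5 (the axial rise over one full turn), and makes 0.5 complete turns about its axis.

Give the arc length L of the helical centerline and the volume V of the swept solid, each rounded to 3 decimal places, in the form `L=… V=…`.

2πR = 2π·5.5 = 34.557519
per-turn = √(34.557519² + 9.5²) = √(1194.2221 + 90.25) = √1284.4721 = 35.839533
L = 0.5 × 35.839533 = 17.919767
V = π·4² × L = 50.265482 × 17.919767 = 900.745711

L=17.920 V=900.746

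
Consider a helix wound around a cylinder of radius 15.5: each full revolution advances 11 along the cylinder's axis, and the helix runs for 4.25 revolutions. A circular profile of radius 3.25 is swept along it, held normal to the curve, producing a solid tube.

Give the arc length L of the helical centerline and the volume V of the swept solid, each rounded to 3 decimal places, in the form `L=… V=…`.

2πR = 2π·15.5 = 97.389372
per-turn = √(97.389372² + 11²) = √(9484.6898 + 121) = √9605.6898 = 98.008621
L = 4.25 × 98.008621 = 416.536640
V = π·3.25² × L = 33.183072 × 416.536640 = 13821.965487

L=416.537 V=13821.965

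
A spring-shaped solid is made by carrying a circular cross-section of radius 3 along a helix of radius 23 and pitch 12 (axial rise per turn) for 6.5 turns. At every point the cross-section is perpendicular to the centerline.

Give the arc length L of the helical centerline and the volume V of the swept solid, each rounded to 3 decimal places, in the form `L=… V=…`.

2πR = 2π·23 = 144.513262
per-turn = √(144.513262² + 12²) = √(20884.0829 + 144) = √21028.0829 = 145.010630
L = 6.5 × 145.010630 = 942.569097
V = π·3² × L = 28.274334 × 942.569097 = 26650.513362

L=942.569 V=26650.513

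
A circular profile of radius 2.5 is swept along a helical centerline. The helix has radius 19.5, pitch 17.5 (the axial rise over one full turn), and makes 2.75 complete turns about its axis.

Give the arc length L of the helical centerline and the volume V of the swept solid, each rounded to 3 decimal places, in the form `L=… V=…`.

2πR = 2π·19.5 = 122.522113
per-turn = √(122.522113² + 17.5²) = √(15011.6683 + 306.25) = √15317.9183 = 123.765578
L = 2.75 × 123.765578 = 340.355339
V = π·2.5² × L = 19.634954 × 340.355339 = 6682.861463

L=340.355 V=6682.861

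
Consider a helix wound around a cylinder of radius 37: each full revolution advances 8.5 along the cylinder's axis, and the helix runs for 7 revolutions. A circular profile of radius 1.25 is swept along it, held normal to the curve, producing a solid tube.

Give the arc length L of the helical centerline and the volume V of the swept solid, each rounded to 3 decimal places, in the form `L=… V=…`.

L=1628.432 V=7993.549

2πR = 2π·37 = 232.477856
per-turn = √(232.477856² + 8.5²) = √(54045.9537 + 72.25) = √54118.2037 = 232.633196
L = 7 × 232.633196 = 1628.432369
V = π·1.25² × L = 4.908739 × 1628.432369 = 7993.548700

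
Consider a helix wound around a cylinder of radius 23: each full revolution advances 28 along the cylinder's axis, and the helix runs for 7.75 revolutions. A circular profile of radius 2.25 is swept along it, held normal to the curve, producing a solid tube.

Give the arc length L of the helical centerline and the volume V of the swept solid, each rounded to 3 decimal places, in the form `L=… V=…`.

L=1140.806 V=18143.742

2πR = 2π·23 = 144.513262
per-turn = √(144.513262² + 28²) = √(20884.0829 + 784) = √21668.0829 = 147.200825
L = 7.75 × 147.200825 = 1140.806395
V = π·2.25² × L = 15.904313 × 1140.806395 = 18143.741754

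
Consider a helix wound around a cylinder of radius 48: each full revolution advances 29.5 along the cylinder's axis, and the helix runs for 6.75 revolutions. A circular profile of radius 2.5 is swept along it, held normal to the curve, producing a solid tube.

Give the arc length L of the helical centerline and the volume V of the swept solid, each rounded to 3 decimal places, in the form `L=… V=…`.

2πR = 2π·48 = 301.592895
per-turn = √(301.592895² + 29.5²) = √(90958.2742 + 870.25) = √91828.5242 = 303.032216
L = 6.75 × 303.032216 = 2045.467461
V = π·2.5² × L = 19.634954 × 2045.467461 = 40162.659670

L=2045.467 V=40162.660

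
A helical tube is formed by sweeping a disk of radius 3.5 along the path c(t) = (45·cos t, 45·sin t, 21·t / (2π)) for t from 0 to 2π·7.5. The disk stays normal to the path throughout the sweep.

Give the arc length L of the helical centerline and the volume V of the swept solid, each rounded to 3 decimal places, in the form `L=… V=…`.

2πR = 2π·45 = 282.743339
per-turn = √(282.743339² + 21²) = √(79943.7956 + 441) = √80384.7956 = 283.522126
L = 7.5 × 283.522126 = 2126.415941
V = π·3.5² × L = 38.484510 × 2126.415941 = 81834.075569

L=2126.416 V=81834.076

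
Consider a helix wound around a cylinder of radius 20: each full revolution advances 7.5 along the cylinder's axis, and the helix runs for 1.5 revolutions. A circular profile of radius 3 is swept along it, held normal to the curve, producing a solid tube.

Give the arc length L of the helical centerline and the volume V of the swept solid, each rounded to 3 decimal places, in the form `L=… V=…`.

L=188.831 V=5339.070

2πR = 2π·20 = 125.663706
per-turn = √(125.663706² + 7.5²) = √(15791.3670 + 56.25) = √15847.6170 = 125.887319
L = 1.5 × 125.887319 = 188.830978
V = π·3² × L = 28.274334 × 188.830978 = 5339.070126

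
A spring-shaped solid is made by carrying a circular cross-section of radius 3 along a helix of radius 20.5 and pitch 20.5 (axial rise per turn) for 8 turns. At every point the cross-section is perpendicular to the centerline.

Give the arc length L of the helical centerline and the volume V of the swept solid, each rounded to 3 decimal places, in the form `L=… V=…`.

L=1043.411 V=29501.765

2πR = 2π·20.5 = 128.805299
per-turn = √(128.805299² + 20.5²) = √(16590.8050 + 420.25) = √17011.0550 = 130.426435
L = 8 × 130.426435 = 1043.411482
V = π·3² × L = 28.274334 × 1043.411482 = 29501.764607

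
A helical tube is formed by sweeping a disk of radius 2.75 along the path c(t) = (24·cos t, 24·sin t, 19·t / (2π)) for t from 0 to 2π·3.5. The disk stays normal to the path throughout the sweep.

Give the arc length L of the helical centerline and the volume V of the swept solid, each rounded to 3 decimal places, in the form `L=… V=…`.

2πR = 2π·24 = 150.796447
per-turn = √(150.796447² + 19²) = √(22739.5685 + 361) = √23100.5685 = 151.988712
L = 3.5 × 151.988712 = 531.960492
V = π·2.75² × L = 23.758294 × 531.960492 = 12638.473991

L=531.960 V=12638.474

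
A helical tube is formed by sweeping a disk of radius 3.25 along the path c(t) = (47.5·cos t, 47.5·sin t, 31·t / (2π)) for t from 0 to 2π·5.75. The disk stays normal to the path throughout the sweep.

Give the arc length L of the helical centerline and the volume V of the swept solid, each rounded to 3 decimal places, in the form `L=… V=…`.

L=1725.328 V=57251.668

2πR = 2π·47.5 = 298.451302
per-turn = √(298.451302² + 31²) = √(89073.1797 + 961) = √90034.1797 = 300.056961
L = 5.75 × 300.056961 = 1725.327525
V = π·3.25² × L = 33.183072 × 1725.327525 = 57251.668167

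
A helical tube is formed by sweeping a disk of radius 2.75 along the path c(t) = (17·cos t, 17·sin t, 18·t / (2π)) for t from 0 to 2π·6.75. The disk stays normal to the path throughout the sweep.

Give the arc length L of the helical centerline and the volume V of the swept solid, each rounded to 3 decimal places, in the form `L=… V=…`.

2πR = 2π·17 = 106.814150
per-turn = √(106.814150² + 18²) = √(11409.2627 + 324) = √11733.2627 = 108.320186
L = 6.75 × 108.320186 = 731.161255
V = π·2.75² × L = 23.758294 × 731.161255 = 17371.144388

L=731.161 V=17371.144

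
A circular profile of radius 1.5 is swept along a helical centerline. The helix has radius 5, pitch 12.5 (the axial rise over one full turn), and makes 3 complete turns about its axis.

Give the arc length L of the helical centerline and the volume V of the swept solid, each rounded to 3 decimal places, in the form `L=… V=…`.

2πR = 2π·5 = 31.415927
per-turn = √(31.415927² + 12.5²) = √(986.9604 + 156.25) = √1143.2104 = 33.811395
L = 3 × 33.811395 = 101.434185
V = π·1.5² × L = 7.068583 × 101.434185 = 716.996006

L=101.434 V=716.996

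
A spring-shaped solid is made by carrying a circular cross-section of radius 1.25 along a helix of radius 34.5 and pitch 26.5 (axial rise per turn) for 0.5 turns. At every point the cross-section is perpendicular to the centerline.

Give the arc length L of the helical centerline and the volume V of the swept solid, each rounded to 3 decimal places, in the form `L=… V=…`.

2πR = 2π·34.5 = 216.769893
per-turn = √(216.769893² + 26.5²) = √(46989.1866 + 702.25) = √47691.4366 = 218.383691
L = 0.5 × 218.383691 = 109.191846
V = π·1.25² × L = 4.908739 × 109.191846 = 535.994219

L=109.192 V=535.994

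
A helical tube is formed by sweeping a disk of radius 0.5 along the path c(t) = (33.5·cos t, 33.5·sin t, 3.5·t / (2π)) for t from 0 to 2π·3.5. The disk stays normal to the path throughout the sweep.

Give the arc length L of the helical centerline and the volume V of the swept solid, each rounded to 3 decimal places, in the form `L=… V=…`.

2πR = 2π·33.5 = 210.486708
per-turn = √(210.486708² + 3.5²) = √(44304.6542 + 12.25) = √44316.9042 = 210.515805
L = 3.5 × 210.515805 = 736.805318
V = π·0.5² × L = 0.785398 × 736.805318 = 578.685543

L=736.805 V=578.686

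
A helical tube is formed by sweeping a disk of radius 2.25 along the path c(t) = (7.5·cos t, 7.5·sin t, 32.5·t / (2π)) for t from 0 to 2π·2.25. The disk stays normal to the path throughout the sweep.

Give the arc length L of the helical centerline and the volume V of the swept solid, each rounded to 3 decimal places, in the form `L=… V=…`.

2πR = 2π·7.5 = 47.123890
per-turn = √(47.123890² + 32.5²) = √(2220.6610 + 1056.25) = √3276.9110 = 57.244310
L = 2.25 × 57.244310 = 128.799697
V = π·2.25² × L = 15.904313 × 128.799697 = 2048.470667

L=128.800 V=2048.471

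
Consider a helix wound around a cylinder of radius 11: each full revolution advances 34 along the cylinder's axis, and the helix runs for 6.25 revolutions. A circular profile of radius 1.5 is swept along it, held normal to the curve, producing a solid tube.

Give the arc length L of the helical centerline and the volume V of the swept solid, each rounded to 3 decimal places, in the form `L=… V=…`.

L=481.408 V=3402.871

2πR = 2π·11 = 69.115038
per-turn = √(69.115038² + 34²) = √(4776.8885 + 1156) = √5932.8885 = 77.025246
L = 6.25 × 77.025246 = 481.407788
V = π·1.5² × L = 7.068583 × 481.407788 = 3402.871132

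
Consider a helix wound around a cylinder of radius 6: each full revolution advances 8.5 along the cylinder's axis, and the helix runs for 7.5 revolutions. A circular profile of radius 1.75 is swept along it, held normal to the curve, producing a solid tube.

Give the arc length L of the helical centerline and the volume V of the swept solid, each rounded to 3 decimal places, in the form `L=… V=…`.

2πR = 2π·6 = 37.699112
per-turn = √(37.699112² + 8.5²) = √(1421.2230 + 72.25) = √1493.4730 = 38.645479
L = 7.5 × 38.645479 = 289.841091
V = π·1.75² × L = 9.621128 × 289.841091 = 2788.598094

L=289.841 V=2788.598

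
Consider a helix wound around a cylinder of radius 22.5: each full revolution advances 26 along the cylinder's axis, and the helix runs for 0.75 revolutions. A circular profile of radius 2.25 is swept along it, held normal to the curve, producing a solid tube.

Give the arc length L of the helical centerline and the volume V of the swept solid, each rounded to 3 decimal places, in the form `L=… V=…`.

L=107.807 V=1714.596

2πR = 2π·22.5 = 141.371669
per-turn = √(141.371669² + 26²) = √(19985.9489 + 676) = √20661.9489 = 143.742648
L = 0.75 × 143.742648 = 107.806986
V = π·2.25² × L = 15.904313 × 107.806986 = 1714.596031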